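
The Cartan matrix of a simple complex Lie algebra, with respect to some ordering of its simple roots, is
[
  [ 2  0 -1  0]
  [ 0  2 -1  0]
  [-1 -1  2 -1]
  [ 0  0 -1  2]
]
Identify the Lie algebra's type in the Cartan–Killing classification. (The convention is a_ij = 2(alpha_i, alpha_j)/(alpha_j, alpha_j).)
The matrix has rank 4 with 2's on the diagonal. Reading the off-diagonal entries as Dynkin edges (a single edge where a_ij = a_ji = -1; a double or triple edge where a_ij * a_ji = 2 or 3), the diagram is a chain of 2 nodes with a fork of two nodes at one end (D_4). One simple-root ordering that puts it in standard form is (alpha_1, alpha_3, alpha_4, alpha_2). So the algebra is type D_4, i.e. so(8).

type D_4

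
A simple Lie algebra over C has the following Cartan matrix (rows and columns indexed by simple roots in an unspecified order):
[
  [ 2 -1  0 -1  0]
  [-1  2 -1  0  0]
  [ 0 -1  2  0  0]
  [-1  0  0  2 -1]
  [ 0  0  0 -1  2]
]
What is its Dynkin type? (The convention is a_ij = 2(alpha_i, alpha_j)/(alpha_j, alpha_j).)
The matrix has rank 5 with 2's on the diagonal. Reading the off-diagonal entries as Dynkin edges (a single edge where a_ij = a_ji = -1; a double or triple edge where a_ij * a_ji = 2 or 3), the diagram is a chain of 5 nodes with single edges (A_5). One simple-root ordering that puts it in standard form is (alpha_3, alpha_2, alpha_1, alpha_4, alpha_5). So the algebra is type A_5, i.e. sl(6).

type A_5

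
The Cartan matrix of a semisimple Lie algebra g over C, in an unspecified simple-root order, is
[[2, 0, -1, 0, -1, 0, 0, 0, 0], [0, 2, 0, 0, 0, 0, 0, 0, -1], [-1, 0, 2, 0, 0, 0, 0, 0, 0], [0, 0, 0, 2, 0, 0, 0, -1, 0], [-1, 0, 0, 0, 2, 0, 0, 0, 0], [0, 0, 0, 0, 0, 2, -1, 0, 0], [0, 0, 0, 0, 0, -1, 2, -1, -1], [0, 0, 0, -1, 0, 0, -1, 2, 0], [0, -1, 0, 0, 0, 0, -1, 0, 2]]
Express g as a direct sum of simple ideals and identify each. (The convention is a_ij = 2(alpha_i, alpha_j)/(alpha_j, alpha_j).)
A3 ⊕ E6

The diagram associated to this matrix has two connected components: the simple roots {alpha_1, alpha_3, alpha_5} form a chain of 3 nodes with single edges (A_3), and {alpha_2, alpha_4, alpha_6, alpha_7, alpha_8, alpha_9} form a chain of 5 nodes with one extra node attached to the third node from one end (E_6). A semisimple Lie algebra decomposes uniquely as the direct sum of simple ideals, one per connected component of its Dynkin diagram, so g ≅ A_3 ⊕ E_6 (dimension 15 + 78 = 93).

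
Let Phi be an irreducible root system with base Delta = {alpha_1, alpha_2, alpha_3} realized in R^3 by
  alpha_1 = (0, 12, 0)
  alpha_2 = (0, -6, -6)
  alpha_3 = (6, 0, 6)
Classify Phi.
C3

Compute the Cartan integers a_ij = 2(alpha_i, alpha_j)/(alpha_j, alpha_j); the resulting 3x3 Cartan matrix is
[[2, -2, 0], [-1, 2, -1], [0, -1, 2]].
The roots have two lengths (squared-length ratio 2:1); the short ones are alpha_{2,3}. The associated Dynkin diagram is a chain of 3 nodes with a double edge at one end; the terminal node there is the unique long simple root (C_3), so the type is C_3 (the algebra sp(6)).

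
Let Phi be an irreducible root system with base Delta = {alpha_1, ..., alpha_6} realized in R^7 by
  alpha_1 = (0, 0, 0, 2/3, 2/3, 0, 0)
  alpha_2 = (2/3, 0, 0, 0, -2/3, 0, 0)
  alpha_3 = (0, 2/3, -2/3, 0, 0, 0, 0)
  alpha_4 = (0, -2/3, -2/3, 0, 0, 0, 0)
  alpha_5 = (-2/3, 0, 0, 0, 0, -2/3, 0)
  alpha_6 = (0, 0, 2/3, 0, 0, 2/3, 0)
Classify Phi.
D6

Compute the Cartan integers a_ij = 2(alpha_i, alpha_j)/(alpha_j, alpha_j); the resulting 6x6 Cartan matrix is
[[2, -1, 0, 0, 0, 0], [-1, 2, 0, 0, -1, 0], [0, 0, 2, 0, 0, -1], [0, 0, 0, 2, 0, -1], [0, -1, 0, 0, 2, -1], [0, 0, -1, -1, -1, 2]].
All simple roots have the same length, so the diagram is simply laced. The associated Dynkin diagram is a chain of 4 nodes with a fork of two nodes at one end (D_6), so the type is D_6 (the algebra so(12)).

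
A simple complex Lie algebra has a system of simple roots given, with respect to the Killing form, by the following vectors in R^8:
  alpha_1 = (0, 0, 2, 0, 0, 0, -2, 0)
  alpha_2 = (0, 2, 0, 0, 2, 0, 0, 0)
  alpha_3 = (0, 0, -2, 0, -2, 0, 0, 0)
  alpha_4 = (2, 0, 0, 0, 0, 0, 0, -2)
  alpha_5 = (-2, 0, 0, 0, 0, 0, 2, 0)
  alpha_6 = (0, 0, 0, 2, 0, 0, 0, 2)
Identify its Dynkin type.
A6

Compute the Cartan integers a_ij = 2(alpha_i, alpha_j)/(alpha_j, alpha_j); the resulting 6x6 Cartan matrix is
[[2, 0, -1, 0, -1, 0], [0, 2, -1, 0, 0, 0], [-1, -1, 2, 0, 0, 0], [0, 0, 0, 2, -1, -1], [-1, 0, 0, -1, 2, 0], [0, 0, 0, -1, 0, 2]].
All simple roots have the same length, so the diagram is simply laced. The associated Dynkin diagram is a chain of 6 nodes with single edges (A_6), so the type is A_6 (the algebra sl(7)).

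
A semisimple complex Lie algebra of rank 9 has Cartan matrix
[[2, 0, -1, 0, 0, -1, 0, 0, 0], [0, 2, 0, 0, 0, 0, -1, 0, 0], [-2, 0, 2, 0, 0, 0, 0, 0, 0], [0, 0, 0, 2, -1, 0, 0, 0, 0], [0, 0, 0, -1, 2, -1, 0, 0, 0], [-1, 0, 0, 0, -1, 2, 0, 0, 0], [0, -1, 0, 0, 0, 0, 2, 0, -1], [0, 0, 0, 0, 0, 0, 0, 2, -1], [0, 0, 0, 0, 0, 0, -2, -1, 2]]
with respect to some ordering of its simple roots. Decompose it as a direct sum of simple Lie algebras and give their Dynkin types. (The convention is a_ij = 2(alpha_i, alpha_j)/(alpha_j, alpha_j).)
The diagram associated to this matrix has two connected components: the simple roots {alpha_1, alpha_3, alpha_4, alpha_5, alpha_6} form a chain of 5 nodes with a double edge at one end; the terminal node there is the unique long simple root (C_5), and {alpha_2, alpha_7, alpha_8, alpha_9} form a chain of 4 nodes with a double edge between the middle two (F_4). A semisimple Lie algebra decomposes uniquely as the direct sum of simple ideals, one per connected component of its Dynkin diagram, so g ≅ C_5 ⊕ F_4 (dimension 55 + 52 = 107).

type C_5 ⊕ type F_4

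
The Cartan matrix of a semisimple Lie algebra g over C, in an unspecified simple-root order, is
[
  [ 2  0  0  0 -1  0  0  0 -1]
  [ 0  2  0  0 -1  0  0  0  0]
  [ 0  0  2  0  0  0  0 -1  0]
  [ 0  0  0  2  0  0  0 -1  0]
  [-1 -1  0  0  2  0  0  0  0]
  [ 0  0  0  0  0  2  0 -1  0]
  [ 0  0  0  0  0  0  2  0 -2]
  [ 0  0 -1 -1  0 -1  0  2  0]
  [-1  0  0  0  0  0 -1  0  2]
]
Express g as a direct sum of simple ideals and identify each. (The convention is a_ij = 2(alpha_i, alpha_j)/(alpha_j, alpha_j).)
The diagram associated to this matrix has two connected components: the simple roots {alpha_1, alpha_2, alpha_5, alpha_7, alpha_9} form a chain of 5 nodes with a double edge at one end; the terminal node there is the unique long simple root (C_5), and {alpha_3, alpha_4, alpha_6, alpha_8} form a chain of 2 nodes with a fork of two nodes at one end (D_4). A semisimple Lie algebra decomposes uniquely as the direct sum of simple ideals, one per connected component of its Dynkin diagram, so g ≅ C_5 ⊕ D_4 (dimension 55 + 28 = 83).

C_5 (sp(10)) + D_4 (so(8))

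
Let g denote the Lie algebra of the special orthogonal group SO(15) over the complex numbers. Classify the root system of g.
B_7

This is so(15) with 15 odd, which has dimension 15(15-1)/2 = 105 and rank (15-1)/2 = 7. In the classification of classical Lie algebras, the orthogonal algebra so(2n+1) in an odd number of variables has type B_n; here n = 7, so the Dynkin diagram is a chain of 7 nodes with a double edge at one end; the terminal node there is the unique short simple root (B_7). Hence the type is B_7.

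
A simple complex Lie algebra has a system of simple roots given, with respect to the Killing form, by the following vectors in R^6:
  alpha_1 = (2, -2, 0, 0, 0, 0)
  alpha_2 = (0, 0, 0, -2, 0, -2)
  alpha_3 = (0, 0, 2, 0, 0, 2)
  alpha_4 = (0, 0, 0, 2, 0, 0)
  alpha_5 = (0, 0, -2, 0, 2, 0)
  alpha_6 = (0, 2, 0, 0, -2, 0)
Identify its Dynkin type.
Compute the Cartan integers a_ij = 2(alpha_i, alpha_j)/(alpha_j, alpha_j); the resulting 6x6 Cartan matrix is
[[2, 0, 0, 0, 0, -1], [0, 2, -1, -2, 0, 0], [0, -1, 2, 0, -1, 0], [0, -1, 0, 2, 0, 0], [0, 0, -1, 0, 2, -1], [-1, 0, 0, 0, -1, 2]].
The roots have two lengths (squared-length ratio 2:1); the short ones are alpha_{4}. The associated Dynkin diagram is a chain of 6 nodes with a double edge at one end; the terminal node there is the unique short simple root (B_6), so the type is B_6 (the algebra so(13)).

B6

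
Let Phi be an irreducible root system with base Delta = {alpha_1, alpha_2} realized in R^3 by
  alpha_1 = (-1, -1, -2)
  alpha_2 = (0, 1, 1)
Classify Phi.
type G_2

Compute the Cartan integers a_ij = 2(alpha_i, alpha_j)/(alpha_j, alpha_j); the resulting 2x2 Cartan matrix is
[[2, -3], [-1, 2]].
The roots have two lengths (squared-length ratio 3:1); the short ones are alpha_{2}. The associated Dynkin diagram is two nodes joined by a triple edge (G_2), so the type is G_2.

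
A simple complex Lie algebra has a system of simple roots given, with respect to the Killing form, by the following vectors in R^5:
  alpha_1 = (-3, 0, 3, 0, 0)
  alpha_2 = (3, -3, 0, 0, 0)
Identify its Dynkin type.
A_2

Compute the Cartan integers a_ij = 2(alpha_i, alpha_j)/(alpha_j, alpha_j); the resulting 2x2 Cartan matrix is
[[2, -1], [-1, 2]].
All simple roots have the same length, so the diagram is simply laced. The associated Dynkin diagram is a chain of 2 nodes with single edges (A_2), so the type is A_2 (the algebra sl(3)).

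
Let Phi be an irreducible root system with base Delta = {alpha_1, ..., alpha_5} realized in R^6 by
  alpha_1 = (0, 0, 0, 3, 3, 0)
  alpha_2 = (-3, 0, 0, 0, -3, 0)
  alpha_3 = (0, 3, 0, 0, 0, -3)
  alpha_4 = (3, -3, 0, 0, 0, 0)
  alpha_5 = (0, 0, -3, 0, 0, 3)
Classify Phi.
A5

Compute the Cartan integers a_ij = 2(alpha_i, alpha_j)/(alpha_j, alpha_j); the resulting 5x5 Cartan matrix is
[[2, -1, 0, 0, 0], [-1, 2, 0, -1, 0], [0, 0, 2, -1, -1], [0, -1, -1, 2, 0], [0, 0, -1, 0, 2]].
All simple roots have the same length, so the diagram is simply laced. The associated Dynkin diagram is a chain of 5 nodes with single edges (A_5), so the type is A_5 (the algebra sl(6)).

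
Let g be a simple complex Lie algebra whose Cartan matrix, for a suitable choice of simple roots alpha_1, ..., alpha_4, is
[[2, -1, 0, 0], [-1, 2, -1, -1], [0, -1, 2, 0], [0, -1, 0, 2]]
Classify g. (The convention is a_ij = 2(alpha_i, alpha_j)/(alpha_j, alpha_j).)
The matrix has rank 4 with 2's on the diagonal. Reading the off-diagonal entries as Dynkin edges (a single edge where a_ij = a_ji = -1; a double or triple edge where a_ij * a_ji = 2 or 3), the diagram is a chain of 2 nodes with a fork of two nodes at one end (D_4). One simple-root ordering that puts it in standard form is (alpha_4, alpha_2, alpha_1, alpha_3). So the algebra is type D_4, i.e. so(8).

D4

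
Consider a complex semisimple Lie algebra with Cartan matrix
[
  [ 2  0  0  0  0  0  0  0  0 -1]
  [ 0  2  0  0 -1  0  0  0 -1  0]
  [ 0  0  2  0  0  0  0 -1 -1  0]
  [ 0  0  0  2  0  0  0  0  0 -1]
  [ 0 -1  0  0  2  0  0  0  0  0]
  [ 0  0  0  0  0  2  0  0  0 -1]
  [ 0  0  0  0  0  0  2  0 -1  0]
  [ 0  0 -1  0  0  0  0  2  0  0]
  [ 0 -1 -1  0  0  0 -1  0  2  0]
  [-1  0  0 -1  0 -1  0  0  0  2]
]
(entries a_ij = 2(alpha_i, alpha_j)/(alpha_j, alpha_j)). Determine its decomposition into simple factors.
D_4 (so(8)) + E_6

The diagram associated to this matrix has two connected components: the simple roots {alpha_1, alpha_4, alpha_6, alpha_10} form a chain of 2 nodes with a fork of two nodes at one end (D_4), and {alpha_2, alpha_3, alpha_5, alpha_7, alpha_8, alpha_9} form a chain of 5 nodes with one extra node attached to the third node from one end (E_6). A semisimple Lie algebra decomposes uniquely as the direct sum of simple ideals, one per connected component of its Dynkin diagram, so g ≅ D_4 ⊕ E_6 (dimension 28 + 78 = 106).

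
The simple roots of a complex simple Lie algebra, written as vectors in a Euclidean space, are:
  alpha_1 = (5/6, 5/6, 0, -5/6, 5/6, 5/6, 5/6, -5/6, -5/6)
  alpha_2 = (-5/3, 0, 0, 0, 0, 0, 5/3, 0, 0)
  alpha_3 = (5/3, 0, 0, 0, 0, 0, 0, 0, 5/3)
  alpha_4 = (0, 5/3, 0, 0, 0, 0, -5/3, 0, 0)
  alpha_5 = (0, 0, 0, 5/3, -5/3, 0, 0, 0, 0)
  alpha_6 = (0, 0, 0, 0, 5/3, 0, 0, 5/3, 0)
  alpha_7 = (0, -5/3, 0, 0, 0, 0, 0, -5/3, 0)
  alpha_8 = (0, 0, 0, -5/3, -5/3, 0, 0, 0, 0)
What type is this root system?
E8

Compute the Cartan integers a_ij = 2(alpha_i, alpha_j)/(alpha_j, alpha_j); the resulting 8x8 Cartan matrix is
[[2, 0, 0, 0, -1, 0, 0, 0], [0, 2, -1, -1, 0, 0, 0, 0], [0, -1, 2, 0, 0, 0, 0, 0], [0, -1, 0, 2, 0, 0, -1, 0], [-1, 0, 0, 0, 2, -1, 0, 0], [0, 0, 0, 0, -1, 2, -1, -1], [0, 0, 0, -1, 0, -1, 2, 0], [0, 0, 0, 0, 0, -1, 0, 2]].
All simple roots have the same length, so the diagram is simply laced. The associated Dynkin diagram is a chain of 7 nodes with one extra node attached to the third node from one end (E_8), so the type is E_8.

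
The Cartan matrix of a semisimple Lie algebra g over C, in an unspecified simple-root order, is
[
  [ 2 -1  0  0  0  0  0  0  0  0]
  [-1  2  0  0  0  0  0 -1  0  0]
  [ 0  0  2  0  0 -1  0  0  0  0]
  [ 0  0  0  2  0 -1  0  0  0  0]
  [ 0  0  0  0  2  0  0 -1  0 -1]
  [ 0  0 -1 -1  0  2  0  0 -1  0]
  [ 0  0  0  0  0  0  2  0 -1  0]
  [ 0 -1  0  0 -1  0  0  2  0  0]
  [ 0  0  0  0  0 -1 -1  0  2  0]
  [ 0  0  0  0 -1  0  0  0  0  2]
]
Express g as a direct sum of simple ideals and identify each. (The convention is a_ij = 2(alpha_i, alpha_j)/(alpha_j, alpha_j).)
The diagram associated to this matrix has two connected components: the simple roots {alpha_1, alpha_2, alpha_5, alpha_8, alpha_10} form a chain of 5 nodes with single edges (A_5), and {alpha_3, alpha_4, alpha_6, alpha_7, alpha_9} form a chain of 3 nodes with a fork of two nodes at one end (D_5). A semisimple Lie algebra decomposes uniquely as the direct sum of simple ideals, one per connected component of its Dynkin diagram, so g ≅ A_5 ⊕ D_5 (dimension 35 + 45 = 80).

A_5 + D_5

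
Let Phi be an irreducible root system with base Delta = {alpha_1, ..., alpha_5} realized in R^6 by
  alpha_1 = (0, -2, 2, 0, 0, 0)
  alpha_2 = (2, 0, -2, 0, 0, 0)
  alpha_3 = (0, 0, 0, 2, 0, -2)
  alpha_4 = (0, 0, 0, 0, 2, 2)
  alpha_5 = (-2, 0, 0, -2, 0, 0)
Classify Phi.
Compute the Cartan integers a_ij = 2(alpha_i, alpha_j)/(alpha_j, alpha_j); the resulting 5x5 Cartan matrix is
[[2, -1, 0, 0, 0], [-1, 2, 0, 0, -1], [0, 0, 2, -1, -1], [0, 0, -1, 2, 0], [0, -1, -1, 0, 2]].
All simple roots have the same length, so the diagram is simply laced. The associated Dynkin diagram is a chain of 5 nodes with single edges (A_5), so the type is A_5 (the algebra sl(6)).

A5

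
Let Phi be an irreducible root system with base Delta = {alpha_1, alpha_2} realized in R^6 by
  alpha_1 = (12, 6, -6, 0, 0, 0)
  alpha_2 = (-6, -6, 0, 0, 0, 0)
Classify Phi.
Compute the Cartan integers a_ij = 2(alpha_i, alpha_j)/(alpha_j, alpha_j); the resulting 2x2 Cartan matrix is
[[2, -3], [-1, 2]].
The roots have two lengths (squared-length ratio 3:1); the short ones are alpha_{2}. The associated Dynkin diagram is two nodes joined by a triple edge (G_2), so the type is G_2.

G_2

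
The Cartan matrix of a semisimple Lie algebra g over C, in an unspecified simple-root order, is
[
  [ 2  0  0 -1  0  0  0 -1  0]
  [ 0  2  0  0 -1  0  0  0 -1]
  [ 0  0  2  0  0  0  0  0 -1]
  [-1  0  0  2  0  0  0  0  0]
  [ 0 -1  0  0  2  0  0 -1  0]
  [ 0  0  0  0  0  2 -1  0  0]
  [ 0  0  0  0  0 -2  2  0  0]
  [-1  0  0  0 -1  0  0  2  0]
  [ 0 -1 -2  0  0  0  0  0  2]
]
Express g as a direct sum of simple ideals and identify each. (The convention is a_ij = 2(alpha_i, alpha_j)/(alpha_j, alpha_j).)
B_2 (so(5)) ⊕ B_7 (so(15))

The diagram associated to this matrix has two connected components: the simple roots {alpha_6, alpha_7} form a chain of 2 nodes with a double edge at one end; the terminal node there is the unique short simple root (B_2), and {alpha_1, alpha_2, alpha_3, alpha_4, alpha_5, alpha_8, alpha_9} form a chain of 7 nodes with a double edge at one end; the terminal node there is the unique short simple root (B_7). A semisimple Lie algebra decomposes uniquely as the direct sum of simple ideals, one per connected component of its Dynkin diagram, so g ≅ B_2 ⊕ B_7 (dimension 10 + 105 = 115).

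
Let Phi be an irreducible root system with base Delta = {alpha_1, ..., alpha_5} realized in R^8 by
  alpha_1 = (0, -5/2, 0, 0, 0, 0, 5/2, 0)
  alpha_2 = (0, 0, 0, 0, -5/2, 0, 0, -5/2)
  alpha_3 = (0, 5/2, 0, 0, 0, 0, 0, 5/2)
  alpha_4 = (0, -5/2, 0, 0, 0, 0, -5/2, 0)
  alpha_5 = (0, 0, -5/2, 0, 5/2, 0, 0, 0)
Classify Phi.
Compute the Cartan integers a_ij = 2(alpha_i, alpha_j)/(alpha_j, alpha_j); the resulting 5x5 Cartan matrix is
[[2, 0, -1, 0, 0], [0, 2, -1, 0, -1], [-1, -1, 2, -1, 0], [0, 0, -1, 2, 0], [0, -1, 0, 0, 2]].
All simple roots have the same length, so the diagram is simply laced. The associated Dynkin diagram is a chain of 3 nodes with a fork of two nodes at one end (D_5), so the type is D_5 (the algebra so(10)).

type D_5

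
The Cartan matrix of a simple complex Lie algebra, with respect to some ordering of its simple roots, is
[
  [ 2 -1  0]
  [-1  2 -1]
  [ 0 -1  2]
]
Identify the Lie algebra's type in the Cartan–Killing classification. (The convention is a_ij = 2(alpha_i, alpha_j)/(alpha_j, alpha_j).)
A_3 (sl(4))

The matrix has rank 3 with 2's on the diagonal. Reading the off-diagonal entries as Dynkin edges (a single edge where a_ij = a_ji = -1; a double or triple edge where a_ij * a_ji = 2 or 3), the diagram is a chain of 3 nodes with single edges (A_3). One simple-root ordering that puts it in standard form is (alpha_3, alpha_2, alpha_1). So the algebra is type A_3, i.e. sl(4).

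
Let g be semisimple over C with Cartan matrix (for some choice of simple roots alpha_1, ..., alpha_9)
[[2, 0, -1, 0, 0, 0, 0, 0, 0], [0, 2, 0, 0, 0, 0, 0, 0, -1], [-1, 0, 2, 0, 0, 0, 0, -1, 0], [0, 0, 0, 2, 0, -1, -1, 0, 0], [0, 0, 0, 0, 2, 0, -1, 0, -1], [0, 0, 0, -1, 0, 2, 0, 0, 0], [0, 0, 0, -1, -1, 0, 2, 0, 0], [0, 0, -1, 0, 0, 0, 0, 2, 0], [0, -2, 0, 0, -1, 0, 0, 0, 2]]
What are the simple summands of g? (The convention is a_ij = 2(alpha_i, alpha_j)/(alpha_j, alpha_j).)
A_3 (sl(4)) ⊕ B_6 (so(13))

The diagram associated to this matrix has two connected components: the simple roots {alpha_1, alpha_3, alpha_8} form a chain of 3 nodes with single edges (A_3), and {alpha_2, alpha_4, alpha_5, alpha_6, alpha_7, alpha_9} form a chain of 6 nodes with a double edge at one end; the terminal node there is the unique short simple root (B_6). A semisimple Lie algebra decomposes uniquely as the direct sum of simple ideals, one per connected component of its Dynkin diagram, so g ≅ A_3 ⊕ B_6 (dimension 15 + 78 = 93).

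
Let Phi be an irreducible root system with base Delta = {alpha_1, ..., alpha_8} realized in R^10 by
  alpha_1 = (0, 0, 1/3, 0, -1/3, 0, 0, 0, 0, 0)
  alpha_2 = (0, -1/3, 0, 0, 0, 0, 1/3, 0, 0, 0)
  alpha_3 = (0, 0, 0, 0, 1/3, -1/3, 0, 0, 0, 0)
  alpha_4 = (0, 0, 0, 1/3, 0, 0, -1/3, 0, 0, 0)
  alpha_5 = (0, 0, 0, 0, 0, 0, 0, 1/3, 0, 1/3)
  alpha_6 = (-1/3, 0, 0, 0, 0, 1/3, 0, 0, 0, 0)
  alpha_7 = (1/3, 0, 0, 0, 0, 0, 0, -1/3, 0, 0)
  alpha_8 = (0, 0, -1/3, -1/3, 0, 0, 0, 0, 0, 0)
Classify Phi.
Compute the Cartan integers a_ij = 2(alpha_i, alpha_j)/(alpha_j, alpha_j); the resulting 8x8 Cartan matrix is
[[2, 0, -1, 0, 0, 0, 0, -1], [0, 2, 0, -1, 0, 0, 0, 0], [-1, 0, 2, 0, 0, -1, 0, 0], [0, -1, 0, 2, 0, 0, 0, -1], [0, 0, 0, 0, 2, 0, -1, 0], [0, 0, -1, 0, 0, 2, -1, 0], [0, 0, 0, 0, -1, -1, 2, 0], [-1, 0, 0, -1, 0, 0, 0, 2]].
All simple roots have the same length, so the diagram is simply laced. The associated Dynkin diagram is a chain of 8 nodes with single edges (A_8), so the type is A_8 (the algebra sl(9)).

type A_8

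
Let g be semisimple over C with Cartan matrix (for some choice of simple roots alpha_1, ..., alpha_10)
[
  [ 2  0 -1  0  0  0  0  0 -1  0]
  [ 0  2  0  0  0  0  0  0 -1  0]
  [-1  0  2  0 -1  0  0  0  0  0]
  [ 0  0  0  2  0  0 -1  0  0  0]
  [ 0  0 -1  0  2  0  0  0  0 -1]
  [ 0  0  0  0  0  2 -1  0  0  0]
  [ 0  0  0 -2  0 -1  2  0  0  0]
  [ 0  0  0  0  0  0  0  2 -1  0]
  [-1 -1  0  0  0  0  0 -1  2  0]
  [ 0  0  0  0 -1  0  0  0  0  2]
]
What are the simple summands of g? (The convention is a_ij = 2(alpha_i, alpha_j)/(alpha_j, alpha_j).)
type B_3 ⊕ type D_7

The diagram associated to this matrix has two connected components: the simple roots {alpha_4, alpha_6, alpha_7} form a chain of 3 nodes with a double edge at one end; the terminal node there is the unique short simple root (B_3), and {alpha_1, alpha_2, alpha_3, alpha_5, alpha_8, alpha_9, alpha_10} form a chain of 5 nodes with a fork of two nodes at one end (D_7). A semisimple Lie algebra decomposes uniquely as the direct sum of simple ideals, one per connected component of its Dynkin diagram, so g ≅ B_3 ⊕ D_7 (dimension 21 + 91 = 112).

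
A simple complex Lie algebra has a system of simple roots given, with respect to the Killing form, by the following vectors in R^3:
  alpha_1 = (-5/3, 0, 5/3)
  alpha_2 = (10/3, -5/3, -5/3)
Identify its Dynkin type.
Compute the Cartan integers a_ij = 2(alpha_i, alpha_j)/(alpha_j, alpha_j); the resulting 2x2 Cartan matrix is
[[2, -1], [-3, 2]].
The roots have two lengths (squared-length ratio 3:1); the short ones are alpha_{1}. The associated Dynkin diagram is two nodes joined by a triple edge (G_2), so the type is G_2.

G_2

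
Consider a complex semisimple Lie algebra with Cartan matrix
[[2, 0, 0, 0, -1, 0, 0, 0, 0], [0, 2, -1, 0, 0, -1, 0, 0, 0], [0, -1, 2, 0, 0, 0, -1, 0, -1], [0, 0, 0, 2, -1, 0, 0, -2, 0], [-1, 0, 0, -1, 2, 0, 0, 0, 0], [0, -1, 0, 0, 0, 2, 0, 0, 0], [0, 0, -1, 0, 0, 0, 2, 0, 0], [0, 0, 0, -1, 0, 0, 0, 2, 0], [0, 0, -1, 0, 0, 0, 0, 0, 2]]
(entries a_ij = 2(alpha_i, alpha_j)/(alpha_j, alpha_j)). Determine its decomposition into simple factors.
The diagram associated to this matrix has two connected components: the simple roots {alpha_1, alpha_4, alpha_5, alpha_8} form a chain of 4 nodes with a double edge at one end; the terminal node there is the unique short simple root (B_4), and {alpha_2, alpha_3, alpha_6, alpha_7, alpha_9} form a chain of 3 nodes with a fork of two nodes at one end (D_5). A semisimple Lie algebra decomposes uniquely as the direct sum of simple ideals, one per connected component of its Dynkin diagram, so g ≅ B_4 ⊕ D_5 (dimension 36 + 45 = 81).

B_4 (so(9)) + D_5 (so(10))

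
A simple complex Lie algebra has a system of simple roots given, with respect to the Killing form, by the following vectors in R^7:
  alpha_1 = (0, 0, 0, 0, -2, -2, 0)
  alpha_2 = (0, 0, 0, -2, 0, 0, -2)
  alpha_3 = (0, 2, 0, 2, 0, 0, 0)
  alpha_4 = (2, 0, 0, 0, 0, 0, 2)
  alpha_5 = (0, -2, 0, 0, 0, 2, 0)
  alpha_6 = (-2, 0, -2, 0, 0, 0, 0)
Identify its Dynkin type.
A_6

Compute the Cartan integers a_ij = 2(alpha_i, alpha_j)/(alpha_j, alpha_j); the resulting 6x6 Cartan matrix is
[[2, 0, 0, 0, -1, 0], [0, 2, -1, -1, 0, 0], [0, -1, 2, 0, -1, 0], [0, -1, 0, 2, 0, -1], [-1, 0, -1, 0, 2, 0], [0, 0, 0, -1, 0, 2]].
All simple roots have the same length, so the diagram is simply laced. The associated Dynkin diagram is a chain of 6 nodes with single edges (A_6), so the type is A_6 (the algebra sl(7)).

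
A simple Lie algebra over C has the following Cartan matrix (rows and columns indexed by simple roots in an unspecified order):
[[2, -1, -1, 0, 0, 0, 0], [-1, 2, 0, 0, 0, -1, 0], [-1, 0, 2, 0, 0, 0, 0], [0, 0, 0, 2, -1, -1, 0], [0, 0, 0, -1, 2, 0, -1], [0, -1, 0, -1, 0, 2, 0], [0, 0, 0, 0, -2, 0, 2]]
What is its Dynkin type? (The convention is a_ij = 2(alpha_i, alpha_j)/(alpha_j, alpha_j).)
The matrix has rank 7 with 2's on the diagonal. Reading the off-diagonal entries as Dynkin edges (a single edge where a_ij = a_ji = -1; a double or triple edge where a_ij * a_ji = 2 or 3), the diagram is a chain of 7 nodes with a double edge at one end; the terminal node there is the unique long simple root (C_7). One simple-root ordering that puts it in standard form is (alpha_3, alpha_1, alpha_2, alpha_6, alpha_4, alpha_5, alpha_7). So the algebra is type C_7, i.e. sp(14).

C_7 (sp(14))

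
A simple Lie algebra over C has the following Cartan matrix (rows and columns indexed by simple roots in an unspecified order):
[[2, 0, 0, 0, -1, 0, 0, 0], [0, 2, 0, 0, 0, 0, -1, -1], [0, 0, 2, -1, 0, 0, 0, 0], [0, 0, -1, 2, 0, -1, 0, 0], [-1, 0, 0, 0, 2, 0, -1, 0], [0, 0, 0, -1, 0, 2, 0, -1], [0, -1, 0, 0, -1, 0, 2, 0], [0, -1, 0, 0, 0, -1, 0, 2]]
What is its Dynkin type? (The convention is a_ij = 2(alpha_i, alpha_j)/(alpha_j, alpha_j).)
A_8

The matrix has rank 8 with 2's on the diagonal. Reading the off-diagonal entries as Dynkin edges (a single edge where a_ij = a_ji = -1; a double or triple edge where a_ij * a_ji = 2 or 3), the diagram is a chain of 8 nodes with single edges (A_8). One simple-root ordering that puts it in standard form is (alpha_3, alpha_4, alpha_6, alpha_8, alpha_2, alpha_7, alpha_5, alpha_1). So the algebra is type A_8, i.e. sl(9).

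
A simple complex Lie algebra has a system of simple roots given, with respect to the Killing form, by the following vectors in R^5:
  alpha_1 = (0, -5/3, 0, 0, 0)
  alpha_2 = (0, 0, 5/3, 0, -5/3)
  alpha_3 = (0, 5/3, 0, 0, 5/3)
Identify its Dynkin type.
B3

Compute the Cartan integers a_ij = 2(alpha_i, alpha_j)/(alpha_j, alpha_j); the resulting 3x3 Cartan matrix is
[[2, 0, -1], [0, 2, -1], [-2, -1, 2]].
The roots have two lengths (squared-length ratio 2:1); the short ones are alpha_{1}. The associated Dynkin diagram is a chain of 3 nodes with a double edge at one end; the terminal node there is the unique short simple root (B_3), so the type is B_3 (the algebra so(7)).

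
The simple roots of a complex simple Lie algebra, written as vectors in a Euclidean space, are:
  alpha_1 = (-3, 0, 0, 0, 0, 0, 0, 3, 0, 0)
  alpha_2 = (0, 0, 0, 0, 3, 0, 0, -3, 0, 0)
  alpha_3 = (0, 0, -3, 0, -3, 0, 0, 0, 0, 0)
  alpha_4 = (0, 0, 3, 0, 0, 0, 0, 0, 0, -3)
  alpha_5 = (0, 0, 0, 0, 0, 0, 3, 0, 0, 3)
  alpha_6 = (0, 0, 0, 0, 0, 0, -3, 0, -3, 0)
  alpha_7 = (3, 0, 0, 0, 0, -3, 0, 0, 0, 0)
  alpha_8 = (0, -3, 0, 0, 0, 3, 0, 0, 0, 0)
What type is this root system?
A8

Compute the Cartan integers a_ij = 2(alpha_i, alpha_j)/(alpha_j, alpha_j); the resulting 8x8 Cartan matrix is
[[2, -1, 0, 0, 0, 0, -1, 0], [-1, 2, -1, 0, 0, 0, 0, 0], [0, -1, 2, -1, 0, 0, 0, 0], [0, 0, -1, 2, -1, 0, 0, 0], [0, 0, 0, -1, 2, -1, 0, 0], [0, 0, 0, 0, -1, 2, 0, 0], [-1, 0, 0, 0, 0, 0, 2, -1], [0, 0, 0, 0, 0, 0, -1, 2]].
All simple roots have the same length, so the diagram is simply laced. The associated Dynkin diagram is a chain of 8 nodes with single edges (A_8), so the type is A_8 (the algebra sl(9)).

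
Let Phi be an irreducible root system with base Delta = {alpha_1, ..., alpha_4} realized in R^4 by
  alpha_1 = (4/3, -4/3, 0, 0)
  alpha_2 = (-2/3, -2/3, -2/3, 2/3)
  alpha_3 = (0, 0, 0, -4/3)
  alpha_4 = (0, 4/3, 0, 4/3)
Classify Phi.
Compute the Cartan integers a_ij = 2(alpha_i, alpha_j)/(alpha_j, alpha_j); the resulting 4x4 Cartan matrix is
[[2, 0, 0, -1], [0, 2, -1, 0], [0, -1, 2, -1], [-1, 0, -2, 2]].
The roots have two lengths (squared-length ratio 2:1); the short ones are alpha_{2,3}. The associated Dynkin diagram is a chain of 4 nodes with a double edge between the middle two (F_4), so the type is F_4.

type F_4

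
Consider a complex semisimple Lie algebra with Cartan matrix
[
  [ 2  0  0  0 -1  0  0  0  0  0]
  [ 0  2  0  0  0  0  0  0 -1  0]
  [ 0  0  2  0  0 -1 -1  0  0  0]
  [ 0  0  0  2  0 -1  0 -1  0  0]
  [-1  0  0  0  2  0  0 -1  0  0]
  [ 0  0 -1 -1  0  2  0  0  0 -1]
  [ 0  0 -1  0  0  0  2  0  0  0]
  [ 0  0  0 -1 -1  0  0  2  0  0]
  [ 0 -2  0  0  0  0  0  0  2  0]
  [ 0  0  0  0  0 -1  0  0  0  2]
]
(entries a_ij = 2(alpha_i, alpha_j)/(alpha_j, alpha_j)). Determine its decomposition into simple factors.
B2 + E8

The diagram associated to this matrix has two connected components: the simple roots {alpha_2, alpha_9} form a chain of 2 nodes with a double edge at one end; the terminal node there is the unique short simple root (B_2), and {alpha_1, alpha_3, alpha_4, alpha_5, alpha_6, alpha_7, alpha_8, alpha_10} form a chain of 7 nodes with one extra node attached to the third node from one end (E_8). A semisimple Lie algebra decomposes uniquely as the direct sum of simple ideals, one per connected component of its Dynkin diagram, so g ≅ B_2 ⊕ E_8 (dimension 10 + 248 = 258).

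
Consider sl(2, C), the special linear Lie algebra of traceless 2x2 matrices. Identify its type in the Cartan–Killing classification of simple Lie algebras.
type A_1

This is sl(2), which has dimension 2^2 - 1 = 3 and rank 2 - 1 = 1 (a Cartan subalgebra is the diagonal traceless matrices). In the classification of classical Lie algebras, the special linear algebra sl(n+1) has type A_n; here n = 1, so the Dynkin diagram is a chain of 1 nodes with single edges (A_1). Hence the type is A_1.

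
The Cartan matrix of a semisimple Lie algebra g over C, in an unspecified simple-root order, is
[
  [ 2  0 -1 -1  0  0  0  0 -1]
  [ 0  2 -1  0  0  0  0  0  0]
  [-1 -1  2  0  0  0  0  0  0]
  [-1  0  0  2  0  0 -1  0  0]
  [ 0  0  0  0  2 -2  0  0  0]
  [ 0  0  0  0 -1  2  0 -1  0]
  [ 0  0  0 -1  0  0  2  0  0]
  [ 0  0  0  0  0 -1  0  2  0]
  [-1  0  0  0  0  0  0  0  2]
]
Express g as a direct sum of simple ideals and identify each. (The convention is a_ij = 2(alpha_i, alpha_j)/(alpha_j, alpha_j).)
C_3 (sp(6)) ⊕ E_6

The diagram associated to this matrix has two connected components: the simple roots {alpha_5, alpha_6, alpha_8} form a chain of 3 nodes with a double edge at one end; the terminal node there is the unique long simple root (C_3), and {alpha_1, alpha_2, alpha_3, alpha_4, alpha_7, alpha_9} form a chain of 5 nodes with one extra node attached to the third node from one end (E_6). A semisimple Lie algebra decomposes uniquely as the direct sum of simple ideals, one per connected component of its Dynkin diagram, so g ≅ C_3 ⊕ E_6 (dimension 21 + 78 = 99).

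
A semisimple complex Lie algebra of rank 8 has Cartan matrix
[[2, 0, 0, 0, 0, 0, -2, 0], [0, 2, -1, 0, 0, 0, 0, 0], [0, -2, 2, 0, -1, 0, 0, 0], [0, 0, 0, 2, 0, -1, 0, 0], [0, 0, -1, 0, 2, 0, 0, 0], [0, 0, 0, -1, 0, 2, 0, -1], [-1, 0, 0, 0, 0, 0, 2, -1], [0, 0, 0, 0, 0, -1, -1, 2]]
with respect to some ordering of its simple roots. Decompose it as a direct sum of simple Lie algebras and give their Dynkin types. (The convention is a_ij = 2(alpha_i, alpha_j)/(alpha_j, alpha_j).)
B_3 (so(7)) ⊕ C_5 (sp(10))

The diagram associated to this matrix has two connected components: the simple roots {alpha_2, alpha_3, alpha_5} form a chain of 3 nodes with a double edge at one end; the terminal node there is the unique short simple root (B_3), and {alpha_1, alpha_4, alpha_6, alpha_7, alpha_8} form a chain of 5 nodes with a double edge at one end; the terminal node there is the unique long simple root (C_5). A semisimple Lie algebra decomposes uniquely as the direct sum of simple ideals, one per connected component of its Dynkin diagram, so g ≅ B_3 ⊕ C_5 (dimension 21 + 55 = 76).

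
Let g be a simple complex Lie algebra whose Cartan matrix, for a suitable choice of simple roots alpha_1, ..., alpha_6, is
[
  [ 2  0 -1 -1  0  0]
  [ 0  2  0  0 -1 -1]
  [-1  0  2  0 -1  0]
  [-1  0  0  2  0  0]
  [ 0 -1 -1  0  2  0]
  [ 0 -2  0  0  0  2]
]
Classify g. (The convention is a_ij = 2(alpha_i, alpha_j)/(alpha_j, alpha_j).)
type C_6

The matrix has rank 6 with 2's on the diagonal. Reading the off-diagonal entries as Dynkin edges (a single edge where a_ij = a_ji = -1; a double or triple edge where a_ij * a_ji = 2 or 3), the diagram is a chain of 6 nodes with a double edge at one end; the terminal node there is the unique long simple root (C_6). One simple-root ordering that puts it in standard form is (alpha_4, alpha_1, alpha_3, alpha_5, alpha_2, alpha_6). So the algebra is type C_6, i.e. sp(12).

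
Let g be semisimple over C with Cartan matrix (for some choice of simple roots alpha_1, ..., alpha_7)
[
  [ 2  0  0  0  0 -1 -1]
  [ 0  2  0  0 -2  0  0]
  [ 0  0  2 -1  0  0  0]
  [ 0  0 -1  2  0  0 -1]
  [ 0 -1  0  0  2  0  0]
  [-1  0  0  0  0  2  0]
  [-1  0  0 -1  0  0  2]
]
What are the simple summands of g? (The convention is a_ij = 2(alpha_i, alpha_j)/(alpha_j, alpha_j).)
The diagram associated to this matrix has two connected components: the simple roots {alpha_1, alpha_3, alpha_4, alpha_6, alpha_7} form a chain of 5 nodes with single edges (A_5), and {alpha_2, alpha_5} form a chain of 2 nodes with a double edge at one end; the terminal node there is the unique short simple root (B_2). A semisimple Lie algebra decomposes uniquely as the direct sum of simple ideals, one per connected component of its Dynkin diagram, so g ≅ A_5 ⊕ B_2 (dimension 35 + 10 = 45).

type A_5 + type B_2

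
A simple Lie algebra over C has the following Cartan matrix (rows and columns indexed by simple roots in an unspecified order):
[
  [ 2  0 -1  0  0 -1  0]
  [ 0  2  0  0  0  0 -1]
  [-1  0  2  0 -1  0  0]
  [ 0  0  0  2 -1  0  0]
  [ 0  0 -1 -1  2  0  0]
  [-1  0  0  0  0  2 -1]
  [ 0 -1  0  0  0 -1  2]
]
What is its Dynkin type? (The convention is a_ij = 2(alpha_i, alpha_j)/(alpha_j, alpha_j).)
A7

The matrix has rank 7 with 2's on the diagonal. Reading the off-diagonal entries as Dynkin edges (a single edge where a_ij = a_ji = -1; a double or triple edge where a_ij * a_ji = 2 or 3), the diagram is a chain of 7 nodes with single edges (A_7). One simple-root ordering that puts it in standard form is (alpha_4, alpha_5, alpha_3, alpha_1, alpha_6, alpha_7, alpha_2). So the algebra is type A_7, i.e. sl(8).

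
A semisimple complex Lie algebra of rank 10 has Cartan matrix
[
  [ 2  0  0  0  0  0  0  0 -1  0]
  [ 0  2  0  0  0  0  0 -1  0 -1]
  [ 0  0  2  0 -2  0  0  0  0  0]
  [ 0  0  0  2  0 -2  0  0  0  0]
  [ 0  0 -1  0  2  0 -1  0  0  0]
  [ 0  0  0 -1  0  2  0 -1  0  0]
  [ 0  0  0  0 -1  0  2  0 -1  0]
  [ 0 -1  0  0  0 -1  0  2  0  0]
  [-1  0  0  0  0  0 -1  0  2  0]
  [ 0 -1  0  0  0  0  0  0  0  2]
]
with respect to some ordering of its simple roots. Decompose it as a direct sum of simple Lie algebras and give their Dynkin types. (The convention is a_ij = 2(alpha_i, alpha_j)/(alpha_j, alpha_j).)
The diagram associated to this matrix has two connected components: the simple roots {alpha_1, alpha_3, alpha_5, alpha_7, alpha_9} form a chain of 5 nodes with a double edge at one end; the terminal node there is the unique long simple root (C_5), and {alpha_2, alpha_4, alpha_6, alpha_8, alpha_10} form a chain of 5 nodes with a double edge at one end; the terminal node there is the unique long simple root (C_5). A semisimple Lie algebra decomposes uniquely as the direct sum of simple ideals, one per connected component of its Dynkin diagram, so g ≅ C_5 ⊕ C_5 (dimension 55 + 55 = 110).

C_5 (sp(10)) + C_5 (sp(10))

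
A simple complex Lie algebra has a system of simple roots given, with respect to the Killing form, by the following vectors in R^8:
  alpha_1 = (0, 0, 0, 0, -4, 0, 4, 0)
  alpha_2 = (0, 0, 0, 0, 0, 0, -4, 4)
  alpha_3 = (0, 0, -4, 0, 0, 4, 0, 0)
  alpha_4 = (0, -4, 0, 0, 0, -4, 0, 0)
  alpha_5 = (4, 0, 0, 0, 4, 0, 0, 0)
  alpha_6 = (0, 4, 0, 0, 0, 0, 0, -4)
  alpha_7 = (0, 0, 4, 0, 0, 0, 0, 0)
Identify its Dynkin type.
Compute the Cartan integers a_ij = 2(alpha_i, alpha_j)/(alpha_j, alpha_j); the resulting 7x7 Cartan matrix is
[[2, -1, 0, 0, -1, 0, 0], [-1, 2, 0, 0, 0, -1, 0], [0, 0, 2, -1, 0, 0, -2], [0, 0, -1, 2, 0, -1, 0], [-1, 0, 0, 0, 2, 0, 0], [0, -1, 0, -1, 0, 2, 0], [0, 0, -1, 0, 0, 0, 2]].
The roots have two lengths (squared-length ratio 2:1); the short ones are alpha_{7}. The associated Dynkin diagram is a chain of 7 nodes with a double edge at one end; the terminal node there is the unique short simple root (B_7), so the type is B_7 (the algebra so(15)).

B7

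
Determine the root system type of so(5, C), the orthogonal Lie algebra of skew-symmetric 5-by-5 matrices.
This is so(5) with 5 odd, which has dimension 5(5-1)/2 = 10 and rank (5-1)/2 = 2. In the classification of classical Lie algebras, the orthogonal algebra so(2n+1) in an odd number of variables has type B_n; here n = 2, so the Dynkin diagram is a chain of 2 nodes with a double edge at one end; the terminal node there is the unique short simple root (B_2). Hence the type is B_2.

type B_2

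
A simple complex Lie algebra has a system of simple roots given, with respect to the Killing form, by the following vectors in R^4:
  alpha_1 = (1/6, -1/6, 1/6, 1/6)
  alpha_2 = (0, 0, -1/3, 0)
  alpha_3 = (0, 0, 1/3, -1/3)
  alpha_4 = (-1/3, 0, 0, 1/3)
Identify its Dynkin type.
F4

Compute the Cartan integers a_ij = 2(alpha_i, alpha_j)/(alpha_j, alpha_j); the resulting 4x4 Cartan matrix is
[[2, -1, 0, 0], [-1, 2, -1, 0], [0, -2, 2, -1], [0, 0, -1, 2]].
The roots have two lengths (squared-length ratio 2:1); the short ones are alpha_{1,2}. The associated Dynkin diagram is a chain of 4 nodes with a double edge between the middle two (F_4), so the type is F_4.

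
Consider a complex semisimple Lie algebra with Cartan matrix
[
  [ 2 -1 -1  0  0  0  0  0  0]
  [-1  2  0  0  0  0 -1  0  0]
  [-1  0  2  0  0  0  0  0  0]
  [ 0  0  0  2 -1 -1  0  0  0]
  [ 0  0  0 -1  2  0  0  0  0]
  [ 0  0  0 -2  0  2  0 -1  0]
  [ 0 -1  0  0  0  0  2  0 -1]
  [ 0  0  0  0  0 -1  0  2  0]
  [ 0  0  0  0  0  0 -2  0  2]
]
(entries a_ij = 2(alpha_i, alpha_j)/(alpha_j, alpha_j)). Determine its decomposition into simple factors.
The diagram associated to this matrix has two connected components: the simple roots {alpha_1, alpha_2, alpha_3, alpha_7, alpha_9} form a chain of 5 nodes with a double edge at one end; the terminal node there is the unique long simple root (C_5), and {alpha_4, alpha_5, alpha_6, alpha_8} form a chain of 4 nodes with a double edge between the middle two (F_4). A semisimple Lie algebra decomposes uniquely as the direct sum of simple ideals, one per connected component of its Dynkin diagram, so g ≅ C_5 ⊕ F_4 (dimension 55 + 52 = 107).

type C_5 ⊕ type F_4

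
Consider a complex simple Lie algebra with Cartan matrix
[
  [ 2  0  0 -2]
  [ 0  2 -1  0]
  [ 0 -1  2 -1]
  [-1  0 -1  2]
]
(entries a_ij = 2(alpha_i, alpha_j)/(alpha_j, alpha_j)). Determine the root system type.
C4

The matrix has rank 4 with 2's on the diagonal. Reading the off-diagonal entries as Dynkin edges (a single edge where a_ij = a_ji = -1; a double or triple edge where a_ij * a_ji = 2 or 3), the diagram is a chain of 4 nodes with a double edge at one end; the terminal node there is the unique long simple root (C_4). One simple-root ordering that puts it in standard form is (alpha_2, alpha_3, alpha_4, alpha_1). So the algebra is type C_4, i.e. sp(8).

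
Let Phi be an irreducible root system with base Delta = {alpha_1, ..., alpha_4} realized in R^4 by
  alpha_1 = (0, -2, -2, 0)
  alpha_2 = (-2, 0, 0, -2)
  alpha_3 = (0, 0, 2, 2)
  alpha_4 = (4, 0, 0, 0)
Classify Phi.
Compute the Cartan integers a_ij = 2(alpha_i, alpha_j)/(alpha_j, alpha_j); the resulting 4x4 Cartan matrix is
[[2, 0, -1, 0], [0, 2, -1, -1], [-1, -1, 2, 0], [0, -2, 0, 2]].
The roots have two lengths (squared-length ratio 2:1); the short ones are alpha_{1,2,3}. The associated Dynkin diagram is a chain of 4 nodes with a double edge at one end; the terminal node there is the unique long simple root (C_4), so the type is C_4 (the algebra sp(8)).

type C_4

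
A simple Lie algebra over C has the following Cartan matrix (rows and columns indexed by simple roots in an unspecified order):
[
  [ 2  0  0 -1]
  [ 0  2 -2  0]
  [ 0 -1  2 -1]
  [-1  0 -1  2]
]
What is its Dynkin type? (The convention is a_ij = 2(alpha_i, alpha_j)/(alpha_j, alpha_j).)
The matrix has rank 4 with 2's on the diagonal. Reading the off-diagonal entries as Dynkin edges (a single edge where a_ij = a_ji = -1; a double or triple edge where a_ij * a_ji = 2 or 3), the diagram is a chain of 4 nodes with a double edge at one end; the terminal node there is the unique long simple root (C_4). One simple-root ordering that puts it in standard form is (alpha_1, alpha_4, alpha_3, alpha_2). So the algebra is type C_4, i.e. sp(8).

type C_4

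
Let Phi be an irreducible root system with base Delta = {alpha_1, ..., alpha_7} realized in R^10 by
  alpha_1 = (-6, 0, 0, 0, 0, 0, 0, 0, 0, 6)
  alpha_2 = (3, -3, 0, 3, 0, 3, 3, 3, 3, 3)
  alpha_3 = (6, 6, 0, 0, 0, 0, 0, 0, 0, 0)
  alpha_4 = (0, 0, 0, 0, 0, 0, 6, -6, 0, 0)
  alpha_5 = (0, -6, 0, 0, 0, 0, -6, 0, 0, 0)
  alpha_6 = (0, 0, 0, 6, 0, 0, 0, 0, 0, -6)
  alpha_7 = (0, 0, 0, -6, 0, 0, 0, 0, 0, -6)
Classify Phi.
Compute the Cartan integers a_ij = 2(alpha_i, alpha_j)/(alpha_j, alpha_j); the resulting 7x7 Cartan matrix is
[[2, 0, -1, 0, 0, -1, -1], [0, 2, 0, 0, 0, 0, -1], [-1, 0, 2, 0, -1, 0, 0], [0, 0, 0, 2, -1, 0, 0], [0, 0, -1, -1, 2, 0, 0], [-1, 0, 0, 0, 0, 2, 0], [-1, -1, 0, 0, 0, 0, 2]].
All simple roots have the same length, so the diagram is simply laced. The associated Dynkin diagram is a chain of 6 nodes with one extra node attached to the third node from one end (E_7), so the type is E_7.

E_7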